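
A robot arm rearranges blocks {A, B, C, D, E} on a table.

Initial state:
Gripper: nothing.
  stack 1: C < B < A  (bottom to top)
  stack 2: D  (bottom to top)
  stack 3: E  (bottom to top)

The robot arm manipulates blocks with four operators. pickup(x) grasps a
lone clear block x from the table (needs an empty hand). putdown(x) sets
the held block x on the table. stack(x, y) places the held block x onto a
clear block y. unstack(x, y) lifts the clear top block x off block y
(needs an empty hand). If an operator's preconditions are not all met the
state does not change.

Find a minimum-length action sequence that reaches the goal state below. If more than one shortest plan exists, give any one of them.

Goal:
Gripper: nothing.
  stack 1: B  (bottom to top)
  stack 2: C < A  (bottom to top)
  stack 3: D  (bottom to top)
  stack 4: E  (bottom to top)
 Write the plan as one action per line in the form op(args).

step 1 (unstack(A, B)): towers=[C/B; D; E] holding=A
step 2 (putdown(A)): towers=[A; C/B; D; E] holding=-
step 3 (unstack(B, C)): towers=[A; C; D; E] holding=B
step 4 (putdown(B)): towers=[A; B; C; D; E] holding=-
step 5 (pickup(A)): towers=[B; C; D; E] holding=A
step 6 (stack(A, C)): towers=[B; C/A; D; E] holding=-
goal check: towers=[B; C/A; D; E] holding=- — reached (length 6, optimal by BFS)

unstack(A, B)
putdown(A)
unstack(B, C)
putdown(B)
pickup(A)
stack(A, C)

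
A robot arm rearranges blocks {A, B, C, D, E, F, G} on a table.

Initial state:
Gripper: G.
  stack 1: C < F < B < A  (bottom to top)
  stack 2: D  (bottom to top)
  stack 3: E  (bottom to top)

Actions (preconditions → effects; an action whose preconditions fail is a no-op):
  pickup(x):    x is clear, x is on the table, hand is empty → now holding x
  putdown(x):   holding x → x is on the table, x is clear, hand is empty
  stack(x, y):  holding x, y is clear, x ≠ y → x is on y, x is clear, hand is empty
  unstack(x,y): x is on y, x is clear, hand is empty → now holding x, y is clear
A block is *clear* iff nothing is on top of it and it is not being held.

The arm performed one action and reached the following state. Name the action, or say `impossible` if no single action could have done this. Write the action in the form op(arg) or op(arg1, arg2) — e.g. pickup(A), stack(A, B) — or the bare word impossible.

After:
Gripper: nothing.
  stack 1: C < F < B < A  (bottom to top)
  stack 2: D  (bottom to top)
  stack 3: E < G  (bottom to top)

stack(G, E)

target: towers=[C/F/B/A; D; E/G] holding=-
        putdown(G) → towers=[C/F/B/A; D; E; G] holding=-
       stack(G, D) → towers=[C/F/B/A; D/G; E] holding=-
       stack(G, A) → towers=[C/F/B/A/G; D; E] holding=-
       stack(G, E) → towers=[C/F/B/A; D; E/G] holding=-  ← match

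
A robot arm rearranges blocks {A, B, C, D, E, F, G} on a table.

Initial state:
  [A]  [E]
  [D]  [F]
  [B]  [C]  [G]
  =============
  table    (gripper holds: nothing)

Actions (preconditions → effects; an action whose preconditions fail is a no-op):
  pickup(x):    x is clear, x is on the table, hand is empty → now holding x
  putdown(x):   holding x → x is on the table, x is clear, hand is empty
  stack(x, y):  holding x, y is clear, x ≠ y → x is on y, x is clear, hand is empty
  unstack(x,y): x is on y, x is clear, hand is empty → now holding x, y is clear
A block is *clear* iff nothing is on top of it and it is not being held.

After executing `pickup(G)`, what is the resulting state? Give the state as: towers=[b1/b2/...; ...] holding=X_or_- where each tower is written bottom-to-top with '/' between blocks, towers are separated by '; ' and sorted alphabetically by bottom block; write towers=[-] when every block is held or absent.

towers=[B/D/A; C/F/E] holding=G

before: towers=[B/D/A; C/F/E; G] holding=-
pre[pickup(G)]: clear(G) yes, ontable(G) yes, handempty yes
all met → apply pickup(G)
after:  towers=[B/D/A; C/F/E] holding=G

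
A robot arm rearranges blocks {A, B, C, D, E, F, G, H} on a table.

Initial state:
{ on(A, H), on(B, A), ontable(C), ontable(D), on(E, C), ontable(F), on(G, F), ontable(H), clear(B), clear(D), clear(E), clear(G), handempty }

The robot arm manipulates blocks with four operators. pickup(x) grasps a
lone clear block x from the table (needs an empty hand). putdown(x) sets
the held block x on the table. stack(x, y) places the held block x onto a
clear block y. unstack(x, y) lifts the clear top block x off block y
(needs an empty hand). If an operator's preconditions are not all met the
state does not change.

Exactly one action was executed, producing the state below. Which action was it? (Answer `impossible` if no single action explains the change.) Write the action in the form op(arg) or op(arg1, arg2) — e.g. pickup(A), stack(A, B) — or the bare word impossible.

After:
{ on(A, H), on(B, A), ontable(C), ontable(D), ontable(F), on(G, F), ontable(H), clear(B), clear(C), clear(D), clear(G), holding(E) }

target: towers=[C; D; F/G; H/A/B] holding=E
     unstack(G, F) → towers=[C/E; D; F; H/A/B] holding=G
     unstack(E, C) → towers=[C; D; F/G; H/A/B] holding=E  ← match
     unstack(B, A) → towers=[C/E; D; F/G; H/A] holding=B
         pickup(D) → towers=[C/E; F/G; H/A/B] holding=D

unstack(E, C)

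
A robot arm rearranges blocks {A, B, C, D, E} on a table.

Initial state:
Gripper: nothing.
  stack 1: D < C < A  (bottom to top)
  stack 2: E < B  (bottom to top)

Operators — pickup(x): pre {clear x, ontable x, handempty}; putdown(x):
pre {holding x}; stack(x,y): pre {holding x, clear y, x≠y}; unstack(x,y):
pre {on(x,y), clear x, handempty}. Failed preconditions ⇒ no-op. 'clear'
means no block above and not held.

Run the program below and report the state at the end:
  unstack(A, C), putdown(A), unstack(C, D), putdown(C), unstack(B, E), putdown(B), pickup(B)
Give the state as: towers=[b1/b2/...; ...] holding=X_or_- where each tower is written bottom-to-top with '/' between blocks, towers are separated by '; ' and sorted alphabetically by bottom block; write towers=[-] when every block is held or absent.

towers=[A; C; D; E] holding=B

step 1 (unstack(A, C)): towers=[D/C; E/B] holding=A
step 2 (putdown(A)): towers=[A; D/C; E/B] holding=-
step 3 (unstack(C, D)): towers=[A; D; E/B] holding=C
step 4 (putdown(C)): towers=[A; C; D; E/B] holding=-
step 5 (unstack(B, E)): towers=[A; C; D; E] holding=B
step 6 (putdown(B)): towers=[A; B; C; D; E] holding=-
step 7 (pickup(B)): towers=[A; C; D; E] holding=B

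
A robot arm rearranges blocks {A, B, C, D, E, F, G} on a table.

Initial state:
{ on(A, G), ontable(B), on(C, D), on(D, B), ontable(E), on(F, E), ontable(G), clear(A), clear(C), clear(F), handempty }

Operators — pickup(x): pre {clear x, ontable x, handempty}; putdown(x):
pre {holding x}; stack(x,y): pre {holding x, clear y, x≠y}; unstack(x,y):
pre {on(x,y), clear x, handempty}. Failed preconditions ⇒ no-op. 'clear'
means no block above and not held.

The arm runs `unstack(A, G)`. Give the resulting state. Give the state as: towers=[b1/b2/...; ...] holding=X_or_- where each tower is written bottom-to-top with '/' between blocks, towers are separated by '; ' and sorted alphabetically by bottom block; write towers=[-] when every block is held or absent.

towers=[B/D/C; E/F; G] holding=A

before: towers=[B/D/C; E/F; G/A] holding=-
pre[unstack(A, G)]: on(A,G) ok, clear(A) ok, handempty ok
all met → apply unstack(A, G)
after:  towers=[B/D/C; E/F; G] holding=A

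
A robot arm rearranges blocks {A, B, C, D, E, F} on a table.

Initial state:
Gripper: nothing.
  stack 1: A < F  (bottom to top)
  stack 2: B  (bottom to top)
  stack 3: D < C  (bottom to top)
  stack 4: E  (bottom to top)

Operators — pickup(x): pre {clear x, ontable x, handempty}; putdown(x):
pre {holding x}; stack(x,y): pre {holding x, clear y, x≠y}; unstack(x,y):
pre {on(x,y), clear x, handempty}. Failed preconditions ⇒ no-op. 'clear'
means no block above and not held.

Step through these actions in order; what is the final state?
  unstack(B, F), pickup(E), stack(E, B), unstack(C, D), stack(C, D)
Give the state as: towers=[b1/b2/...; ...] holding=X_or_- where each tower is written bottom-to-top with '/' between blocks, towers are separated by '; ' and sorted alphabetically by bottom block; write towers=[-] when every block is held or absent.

towers=[A/F; B/E; D/C] holding=-

step 1 (unstack(B, F)) [no-op]: towers=[A/F; B; D/C; E] holding=-
step 2 (pickup(E)): towers=[A/F; B; D/C] holding=E
step 3 (stack(E, B)): towers=[A/F; B/E; D/C] holding=-
step 4 (unstack(C, D)): towers=[A/F; B/E; D] holding=C
step 5 (stack(C, D)): towers=[A/F; B/E; D/C] holding=-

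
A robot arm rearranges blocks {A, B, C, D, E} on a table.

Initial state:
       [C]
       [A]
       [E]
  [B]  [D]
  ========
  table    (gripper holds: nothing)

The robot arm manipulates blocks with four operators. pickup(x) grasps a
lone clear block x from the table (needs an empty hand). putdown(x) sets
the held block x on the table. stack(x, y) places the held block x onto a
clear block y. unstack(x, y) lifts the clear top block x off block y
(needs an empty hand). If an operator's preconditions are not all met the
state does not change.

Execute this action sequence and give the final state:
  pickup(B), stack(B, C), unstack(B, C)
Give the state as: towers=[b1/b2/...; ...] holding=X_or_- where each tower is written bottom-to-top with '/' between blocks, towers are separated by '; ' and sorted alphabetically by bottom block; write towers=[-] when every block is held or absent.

step 1 (pickup(B)): towers=[D/E/A/C] holding=B
step 2 (stack(B, C)): towers=[D/E/A/C/B] holding=-
step 3 (unstack(B, C)): towers=[D/E/A/C] holding=B

towers=[D/E/A/C] holding=B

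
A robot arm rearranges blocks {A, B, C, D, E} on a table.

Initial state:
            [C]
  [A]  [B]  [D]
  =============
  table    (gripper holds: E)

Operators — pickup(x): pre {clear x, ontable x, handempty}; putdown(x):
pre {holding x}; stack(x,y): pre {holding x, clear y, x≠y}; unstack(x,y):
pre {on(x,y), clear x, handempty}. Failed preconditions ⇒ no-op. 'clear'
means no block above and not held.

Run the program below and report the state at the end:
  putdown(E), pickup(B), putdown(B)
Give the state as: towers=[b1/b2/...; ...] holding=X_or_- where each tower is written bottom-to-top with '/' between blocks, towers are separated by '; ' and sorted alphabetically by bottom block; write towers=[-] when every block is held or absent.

step 1 (putdown(E)): towers=[A; B; D/C; E] holding=-
step 2 (pickup(B)): towers=[A; D/C; E] holding=B
step 3 (putdown(B)): towers=[A; B; D/C; E] holding=-

towers=[A; B; D/C; E] holding=-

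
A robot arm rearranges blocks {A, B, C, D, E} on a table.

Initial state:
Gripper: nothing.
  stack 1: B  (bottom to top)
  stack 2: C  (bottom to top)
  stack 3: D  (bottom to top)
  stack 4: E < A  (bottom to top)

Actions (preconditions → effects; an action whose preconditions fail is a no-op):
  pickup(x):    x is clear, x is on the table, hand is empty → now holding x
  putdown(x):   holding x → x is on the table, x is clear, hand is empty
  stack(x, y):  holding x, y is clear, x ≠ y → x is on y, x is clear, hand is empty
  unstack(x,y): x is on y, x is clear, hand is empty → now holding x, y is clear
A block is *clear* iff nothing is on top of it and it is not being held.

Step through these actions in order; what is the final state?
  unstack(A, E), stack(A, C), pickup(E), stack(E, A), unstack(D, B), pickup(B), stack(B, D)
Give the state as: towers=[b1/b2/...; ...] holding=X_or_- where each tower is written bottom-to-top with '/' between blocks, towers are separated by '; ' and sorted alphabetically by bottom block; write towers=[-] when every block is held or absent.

step 1 (unstack(A, E)): towers=[B; C; D; E] holding=A
step 2 (stack(A, C)): towers=[B; C/A; D; E] holding=-
step 3 (pickup(E)): towers=[B; C/A; D] holding=E
step 4 (stack(E, A)): towers=[B; C/A/E; D] holding=-
step 5 (unstack(D, B)) [no-op]: towers=[B; C/A/E; D] holding=-
step 6 (pickup(B)): towers=[C/A/E; D] holding=B
step 7 (stack(B, D)): towers=[C/A/E; D/B] holding=-

towers=[C/A/E; D/B] holding=-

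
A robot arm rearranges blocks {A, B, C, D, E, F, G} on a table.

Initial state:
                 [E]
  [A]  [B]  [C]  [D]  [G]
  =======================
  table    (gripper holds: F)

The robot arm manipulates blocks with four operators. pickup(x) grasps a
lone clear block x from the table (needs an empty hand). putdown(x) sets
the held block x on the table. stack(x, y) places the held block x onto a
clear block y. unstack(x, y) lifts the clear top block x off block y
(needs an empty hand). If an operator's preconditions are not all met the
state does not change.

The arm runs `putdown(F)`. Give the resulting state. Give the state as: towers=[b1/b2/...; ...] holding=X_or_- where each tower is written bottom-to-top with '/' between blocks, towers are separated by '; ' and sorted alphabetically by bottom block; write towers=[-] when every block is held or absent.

towers=[A; B; C; D/E; F; G] holding=-

before: towers=[A; B; C; D/E; G] holding=F
pre[putdown(F)]: holding(F) ✓
all met → apply putdown(F)
after:  towers=[A; B; C; D/E; F; G] holding=-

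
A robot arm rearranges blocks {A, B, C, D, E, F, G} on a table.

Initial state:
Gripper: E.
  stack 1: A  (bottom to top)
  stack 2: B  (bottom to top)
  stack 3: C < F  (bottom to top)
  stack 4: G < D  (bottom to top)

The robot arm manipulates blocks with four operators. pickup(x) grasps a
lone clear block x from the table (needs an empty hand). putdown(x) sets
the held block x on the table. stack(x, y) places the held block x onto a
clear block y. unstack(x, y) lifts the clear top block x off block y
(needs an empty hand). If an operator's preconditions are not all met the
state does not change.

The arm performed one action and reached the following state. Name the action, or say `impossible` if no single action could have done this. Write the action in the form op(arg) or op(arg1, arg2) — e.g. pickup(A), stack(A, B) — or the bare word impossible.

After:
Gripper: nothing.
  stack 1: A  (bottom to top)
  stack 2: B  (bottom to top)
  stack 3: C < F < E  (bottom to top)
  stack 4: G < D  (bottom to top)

stack(E, F)

target: towers=[A; B; C/F/E; G/D] holding=-
        putdown(E) → towers=[A; B; C/F; E; G/D] holding=-
       stack(E, B) → towers=[A; B/E; C/F; G/D] holding=-
       stack(E, F) → towers=[A; B; C/F/E; G/D] holding=-  ← match
       stack(E, D) → towers=[A; B; C/F; G/D/E] holding=-
       stack(E, A) → towers=[A/E; B; C/F; G/D] holding=-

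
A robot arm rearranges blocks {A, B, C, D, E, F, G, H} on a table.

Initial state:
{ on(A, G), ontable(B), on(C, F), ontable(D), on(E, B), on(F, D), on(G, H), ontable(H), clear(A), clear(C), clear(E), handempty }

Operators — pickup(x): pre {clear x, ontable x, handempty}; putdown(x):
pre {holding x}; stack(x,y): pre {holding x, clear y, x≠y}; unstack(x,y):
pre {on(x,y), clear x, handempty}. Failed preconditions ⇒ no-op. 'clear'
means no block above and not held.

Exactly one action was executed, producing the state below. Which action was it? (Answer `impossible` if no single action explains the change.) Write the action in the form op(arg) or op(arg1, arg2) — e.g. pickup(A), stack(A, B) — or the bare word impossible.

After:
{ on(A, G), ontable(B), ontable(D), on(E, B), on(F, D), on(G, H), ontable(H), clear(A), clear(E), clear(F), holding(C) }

unstack(C, F)

target: towers=[B/E; D/F; H/G/A] holding=C
     unstack(A, G) → towers=[B/E; D/F/C; H/G] holding=A
     unstack(E, B) → towers=[B; D/F/C; H/G/A] holding=E
     unstack(C, F) → towers=[B/E; D/F; H/G/A] holding=C  ← match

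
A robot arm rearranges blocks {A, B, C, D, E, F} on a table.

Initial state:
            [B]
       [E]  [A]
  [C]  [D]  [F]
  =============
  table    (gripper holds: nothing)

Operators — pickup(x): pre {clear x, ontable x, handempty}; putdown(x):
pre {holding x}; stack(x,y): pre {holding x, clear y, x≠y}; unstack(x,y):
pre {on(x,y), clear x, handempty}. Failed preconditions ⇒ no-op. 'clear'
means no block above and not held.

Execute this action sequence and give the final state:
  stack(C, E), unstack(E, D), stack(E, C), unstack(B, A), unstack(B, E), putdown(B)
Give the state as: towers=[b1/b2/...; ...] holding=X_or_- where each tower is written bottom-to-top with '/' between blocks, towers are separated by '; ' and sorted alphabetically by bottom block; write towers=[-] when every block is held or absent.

step 1 (stack(C, E)) [no-op]: towers=[C; D/E; F/A/B] holding=-
step 2 (unstack(E, D)): towers=[C; D; F/A/B] holding=E
step 3 (stack(E, C)): towers=[C/E; D; F/A/B] holding=-
step 4 (unstack(B, A)): towers=[C/E; D; F/A] holding=B
step 5 (unstack(B, E)) [no-op]: towers=[C/E; D; F/A] holding=B
step 6 (putdown(B)): towers=[B; C/E; D; F/A] holding=-

towers=[B; C/E; D; F/A] holding=-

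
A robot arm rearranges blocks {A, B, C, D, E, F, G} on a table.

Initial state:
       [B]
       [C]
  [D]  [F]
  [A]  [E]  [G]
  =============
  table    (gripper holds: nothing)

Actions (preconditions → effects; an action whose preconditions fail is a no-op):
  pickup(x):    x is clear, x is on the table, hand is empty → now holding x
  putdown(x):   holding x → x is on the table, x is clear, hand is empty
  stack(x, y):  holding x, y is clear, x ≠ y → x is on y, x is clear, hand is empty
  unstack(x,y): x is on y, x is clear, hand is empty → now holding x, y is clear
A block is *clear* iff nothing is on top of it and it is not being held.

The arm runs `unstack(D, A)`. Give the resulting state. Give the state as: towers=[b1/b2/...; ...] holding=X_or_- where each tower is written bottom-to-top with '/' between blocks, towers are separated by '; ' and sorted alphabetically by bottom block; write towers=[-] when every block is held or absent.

towers=[A; E/F/C/B; G] holding=D

before: towers=[A/D; E/F/C/B; G] holding=-
pre[unstack(D, A)]: on(D,A) yes, clear(D) yes, handempty yes
all met → apply unstack(D, A)
after:  towers=[A; E/F/C/B; G] holding=D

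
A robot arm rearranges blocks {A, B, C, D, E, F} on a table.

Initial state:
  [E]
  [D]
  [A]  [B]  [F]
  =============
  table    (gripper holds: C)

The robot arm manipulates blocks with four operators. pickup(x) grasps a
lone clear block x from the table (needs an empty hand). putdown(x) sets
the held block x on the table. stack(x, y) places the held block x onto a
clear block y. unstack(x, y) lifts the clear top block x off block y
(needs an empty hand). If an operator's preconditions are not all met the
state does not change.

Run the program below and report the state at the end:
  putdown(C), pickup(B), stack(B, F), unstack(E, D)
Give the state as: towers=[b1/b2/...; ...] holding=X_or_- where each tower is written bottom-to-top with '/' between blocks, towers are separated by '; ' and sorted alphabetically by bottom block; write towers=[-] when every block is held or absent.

step 1 (putdown(C)): towers=[A/D/E; B; C; F] holding=-
step 2 (pickup(B)): towers=[A/D/E; C; F] holding=B
step 3 (stack(B, F)): towers=[A/D/E; C; F/B] holding=-
step 4 (unstack(E, D)): towers=[A/D; C; F/B] holding=E

towers=[A/D; C; F/B] holding=E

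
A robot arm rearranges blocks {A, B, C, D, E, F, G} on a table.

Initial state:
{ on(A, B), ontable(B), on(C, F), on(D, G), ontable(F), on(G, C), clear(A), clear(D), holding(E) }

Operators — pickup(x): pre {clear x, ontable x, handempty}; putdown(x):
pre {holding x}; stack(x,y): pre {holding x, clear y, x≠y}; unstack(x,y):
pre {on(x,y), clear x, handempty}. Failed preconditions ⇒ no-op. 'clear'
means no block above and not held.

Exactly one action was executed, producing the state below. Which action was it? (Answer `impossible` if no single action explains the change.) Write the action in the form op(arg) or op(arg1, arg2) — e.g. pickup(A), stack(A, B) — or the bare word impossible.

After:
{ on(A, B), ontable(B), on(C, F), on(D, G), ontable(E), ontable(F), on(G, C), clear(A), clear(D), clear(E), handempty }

putdown(E)

target: towers=[B/A; E; F/C/G/D] holding=-
        putdown(E) → towers=[B/A; E; F/C/G/D] holding=-  ← match
       stack(E, D) → towers=[B/A; F/C/G/D/E] holding=-
       stack(E, A) → towers=[B/A/E; F/C/G/D] holding=-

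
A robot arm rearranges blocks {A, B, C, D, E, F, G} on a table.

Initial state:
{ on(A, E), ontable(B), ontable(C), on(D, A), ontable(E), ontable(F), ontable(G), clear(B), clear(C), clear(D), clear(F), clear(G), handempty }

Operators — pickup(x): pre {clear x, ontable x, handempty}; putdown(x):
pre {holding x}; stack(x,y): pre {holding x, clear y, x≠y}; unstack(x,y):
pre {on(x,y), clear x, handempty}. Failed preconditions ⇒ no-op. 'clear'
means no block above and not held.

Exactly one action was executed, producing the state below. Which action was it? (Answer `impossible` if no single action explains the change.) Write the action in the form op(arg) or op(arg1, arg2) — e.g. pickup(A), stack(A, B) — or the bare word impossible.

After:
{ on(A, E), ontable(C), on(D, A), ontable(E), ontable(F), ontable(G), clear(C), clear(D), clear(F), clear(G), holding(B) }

target: towers=[C; E/A/D; F; G] holding=B
         pickup(B) → towers=[C; E/A/D; F; G] holding=B  ← match
         pickup(F) → towers=[B; C; E/A/D; G] holding=F
         pickup(G) → towers=[B; C; E/A/D; F] holding=G
     unstack(D, A) → towers=[B; C; E/A; F; G] holding=D
         pickup(C) → towers=[B; E/A/D; F; G] holding=C

pickup(B)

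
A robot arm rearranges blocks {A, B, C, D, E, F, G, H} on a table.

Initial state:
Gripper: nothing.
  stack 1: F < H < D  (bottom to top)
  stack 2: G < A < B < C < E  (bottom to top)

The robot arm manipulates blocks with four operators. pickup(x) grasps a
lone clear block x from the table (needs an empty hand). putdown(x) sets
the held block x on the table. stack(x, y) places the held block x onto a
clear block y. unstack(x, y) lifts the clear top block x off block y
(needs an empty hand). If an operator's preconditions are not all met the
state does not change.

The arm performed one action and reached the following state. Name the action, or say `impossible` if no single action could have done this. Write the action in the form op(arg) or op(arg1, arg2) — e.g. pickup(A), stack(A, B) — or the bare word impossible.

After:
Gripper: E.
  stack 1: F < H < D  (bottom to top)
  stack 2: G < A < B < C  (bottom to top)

unstack(E, C)

target: towers=[F/H/D; G/A/B/C] holding=E
     unstack(E, C) → towers=[F/H/D; G/A/B/C] holding=E  ← match
     unstack(D, H) → towers=[F/H; G/A/B/C/E] holding=D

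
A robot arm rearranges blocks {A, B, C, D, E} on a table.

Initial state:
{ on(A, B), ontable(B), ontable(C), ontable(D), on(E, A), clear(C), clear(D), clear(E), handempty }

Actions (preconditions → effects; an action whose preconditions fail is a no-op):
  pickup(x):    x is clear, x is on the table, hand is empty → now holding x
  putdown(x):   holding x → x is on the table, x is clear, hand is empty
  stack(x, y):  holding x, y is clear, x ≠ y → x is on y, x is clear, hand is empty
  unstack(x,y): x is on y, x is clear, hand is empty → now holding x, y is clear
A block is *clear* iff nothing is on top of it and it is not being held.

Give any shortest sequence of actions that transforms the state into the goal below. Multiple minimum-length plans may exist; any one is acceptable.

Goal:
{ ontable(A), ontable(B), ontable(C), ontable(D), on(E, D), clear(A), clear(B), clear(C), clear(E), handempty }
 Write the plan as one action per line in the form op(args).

step 1 (unstack(E, A)): towers=[B/A; C; D] holding=E
step 2 (stack(E, D)): towers=[B/A; C; D/E] holding=-
step 3 (unstack(A, B)): towers=[B; C; D/E] holding=A
step 4 (putdown(A)): towers=[A; B; C; D/E] holding=-
goal check: towers=[A; B; C; D/E] holding=- — reached (length 4, optimal by BFS)

unstack(E, A)
stack(E, D)
unstack(A, B)
putdown(A)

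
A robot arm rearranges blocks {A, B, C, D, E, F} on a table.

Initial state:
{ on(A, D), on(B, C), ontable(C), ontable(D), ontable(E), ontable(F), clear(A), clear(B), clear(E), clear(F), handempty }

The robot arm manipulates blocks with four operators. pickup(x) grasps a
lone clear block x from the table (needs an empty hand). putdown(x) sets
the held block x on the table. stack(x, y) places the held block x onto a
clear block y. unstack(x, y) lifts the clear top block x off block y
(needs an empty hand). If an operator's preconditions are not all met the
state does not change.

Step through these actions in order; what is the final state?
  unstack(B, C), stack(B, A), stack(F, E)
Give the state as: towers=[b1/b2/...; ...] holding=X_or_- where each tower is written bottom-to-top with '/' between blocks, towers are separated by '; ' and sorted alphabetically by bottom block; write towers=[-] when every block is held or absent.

step 1 (unstack(B, C)): towers=[C; D/A; E; F] holding=B
step 2 (stack(B, A)): towers=[C; D/A/B; E; F] holding=-
step 3 (stack(F, E)) [no-op]: towers=[C; D/A/B; E; F] holding=-

towers=[C; D/A/B; E; F] holding=-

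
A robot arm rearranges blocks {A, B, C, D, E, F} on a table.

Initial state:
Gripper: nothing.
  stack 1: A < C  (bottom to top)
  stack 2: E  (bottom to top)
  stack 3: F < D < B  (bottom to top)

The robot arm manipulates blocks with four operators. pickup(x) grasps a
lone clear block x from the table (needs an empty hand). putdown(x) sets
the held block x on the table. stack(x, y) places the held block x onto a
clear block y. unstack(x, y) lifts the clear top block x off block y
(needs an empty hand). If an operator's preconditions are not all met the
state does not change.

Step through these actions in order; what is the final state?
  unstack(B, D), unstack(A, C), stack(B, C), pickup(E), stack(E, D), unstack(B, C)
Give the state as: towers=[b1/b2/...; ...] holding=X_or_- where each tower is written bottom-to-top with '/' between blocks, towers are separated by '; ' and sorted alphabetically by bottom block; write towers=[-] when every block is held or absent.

step 1 (unstack(B, D)): towers=[A/C; E; F/D] holding=B
step 2 (unstack(A, C)) [no-op]: towers=[A/C; E; F/D] holding=B
step 3 (stack(B, C)): towers=[A/C/B; E; F/D] holding=-
step 4 (pickup(E)): towers=[A/C/B; F/D] holding=E
step 5 (stack(E, D)): towers=[A/C/B; F/D/E] holding=-
step 6 (unstack(B, C)): towers=[A/C; F/D/E] holding=B

towers=[A/C; F/D/E] holding=B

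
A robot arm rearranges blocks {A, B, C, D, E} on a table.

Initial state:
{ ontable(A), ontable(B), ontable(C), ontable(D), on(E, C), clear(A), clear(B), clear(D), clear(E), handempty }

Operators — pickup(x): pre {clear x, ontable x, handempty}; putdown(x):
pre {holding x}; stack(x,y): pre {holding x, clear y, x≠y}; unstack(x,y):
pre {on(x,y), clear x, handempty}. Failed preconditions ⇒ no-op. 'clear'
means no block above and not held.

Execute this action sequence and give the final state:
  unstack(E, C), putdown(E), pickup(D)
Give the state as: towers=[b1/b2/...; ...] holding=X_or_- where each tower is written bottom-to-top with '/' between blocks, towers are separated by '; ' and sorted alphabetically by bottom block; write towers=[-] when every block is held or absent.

step 1 (unstack(E, C)): towers=[A; B; C; D] holding=E
step 2 (putdown(E)): towers=[A; B; C; D; E] holding=-
step 3 (pickup(D)): towers=[A; B; C; E] holding=D

towers=[A; B; C; E] holding=D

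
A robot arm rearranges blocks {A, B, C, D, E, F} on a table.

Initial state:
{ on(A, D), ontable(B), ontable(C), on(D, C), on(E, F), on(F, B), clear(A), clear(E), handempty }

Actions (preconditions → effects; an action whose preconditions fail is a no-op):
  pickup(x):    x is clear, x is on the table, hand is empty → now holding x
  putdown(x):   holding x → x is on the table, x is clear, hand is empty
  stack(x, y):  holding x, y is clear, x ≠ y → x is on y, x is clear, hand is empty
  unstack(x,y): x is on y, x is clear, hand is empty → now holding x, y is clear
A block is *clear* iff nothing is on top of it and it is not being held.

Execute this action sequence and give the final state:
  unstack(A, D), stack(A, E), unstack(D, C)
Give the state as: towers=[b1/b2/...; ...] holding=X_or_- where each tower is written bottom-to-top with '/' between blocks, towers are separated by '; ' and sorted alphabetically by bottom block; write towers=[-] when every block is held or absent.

step 1 (unstack(A, D)): towers=[B/F/E; C/D] holding=A
step 2 (stack(A, E)): towers=[B/F/E/A; C/D] holding=-
step 3 (unstack(D, C)): towers=[B/F/E/A; C] holding=D

towers=[B/F/E/A; C] holding=D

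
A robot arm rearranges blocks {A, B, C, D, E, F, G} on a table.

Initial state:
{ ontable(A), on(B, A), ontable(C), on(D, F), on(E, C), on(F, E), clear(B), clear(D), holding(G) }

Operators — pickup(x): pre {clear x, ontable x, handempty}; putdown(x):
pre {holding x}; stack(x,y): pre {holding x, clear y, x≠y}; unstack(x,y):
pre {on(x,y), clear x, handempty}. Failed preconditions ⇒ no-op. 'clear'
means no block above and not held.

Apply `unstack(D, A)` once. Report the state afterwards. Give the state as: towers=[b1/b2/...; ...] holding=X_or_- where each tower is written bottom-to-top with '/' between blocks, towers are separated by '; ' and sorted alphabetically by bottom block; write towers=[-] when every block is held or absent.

towers=[A/B; C/E/F/D] holding=G

before: towers=[A/B; C/E/F/D] holding=G
pre[unstack(D, A)]: on(D,A) no, clear(D) yes, handempty no
on(D,A), handempty unmet → unstack(D, A) is a no-op
after:  towers=[A/B; C/E/F/D] holding=G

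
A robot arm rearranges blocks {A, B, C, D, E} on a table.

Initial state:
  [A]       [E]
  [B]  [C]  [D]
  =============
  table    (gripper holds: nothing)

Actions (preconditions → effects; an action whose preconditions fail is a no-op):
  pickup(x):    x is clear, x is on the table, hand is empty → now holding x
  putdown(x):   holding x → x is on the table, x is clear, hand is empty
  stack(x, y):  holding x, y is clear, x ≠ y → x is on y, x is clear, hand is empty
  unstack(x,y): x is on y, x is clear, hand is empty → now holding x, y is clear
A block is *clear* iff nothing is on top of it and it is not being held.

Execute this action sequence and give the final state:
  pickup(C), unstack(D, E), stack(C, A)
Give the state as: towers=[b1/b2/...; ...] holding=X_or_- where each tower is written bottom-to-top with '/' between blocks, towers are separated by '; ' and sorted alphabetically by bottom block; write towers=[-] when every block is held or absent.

towers=[B/A/C; D/E] holding=-

step 1 (pickup(C)): towers=[B/A; D/E] holding=C
step 2 (unstack(D, E)) [no-op]: towers=[B/A; D/E] holding=C
step 3 (stack(C, A)): towers=[B/A/C; D/E] holding=-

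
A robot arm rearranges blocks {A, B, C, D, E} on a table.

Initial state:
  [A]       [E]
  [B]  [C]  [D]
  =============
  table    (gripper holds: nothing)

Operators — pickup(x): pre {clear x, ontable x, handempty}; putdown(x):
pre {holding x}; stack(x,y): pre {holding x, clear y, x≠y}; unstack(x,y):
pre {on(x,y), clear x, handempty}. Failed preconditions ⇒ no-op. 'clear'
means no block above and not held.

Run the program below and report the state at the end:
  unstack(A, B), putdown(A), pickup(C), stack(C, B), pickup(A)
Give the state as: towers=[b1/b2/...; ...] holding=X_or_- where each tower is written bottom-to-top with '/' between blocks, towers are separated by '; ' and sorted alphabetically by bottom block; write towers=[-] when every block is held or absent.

towers=[B/C; D/E] holding=A

step 1 (unstack(A, B)): towers=[B; C; D/E] holding=A
step 2 (putdown(A)): towers=[A; B; C; D/E] holding=-
step 3 (pickup(C)): towers=[A; B; D/E] holding=C
step 4 (stack(C, B)): towers=[A; B/C; D/E] holding=-
step 5 (pickup(A)): towers=[B/C; D/E] holding=A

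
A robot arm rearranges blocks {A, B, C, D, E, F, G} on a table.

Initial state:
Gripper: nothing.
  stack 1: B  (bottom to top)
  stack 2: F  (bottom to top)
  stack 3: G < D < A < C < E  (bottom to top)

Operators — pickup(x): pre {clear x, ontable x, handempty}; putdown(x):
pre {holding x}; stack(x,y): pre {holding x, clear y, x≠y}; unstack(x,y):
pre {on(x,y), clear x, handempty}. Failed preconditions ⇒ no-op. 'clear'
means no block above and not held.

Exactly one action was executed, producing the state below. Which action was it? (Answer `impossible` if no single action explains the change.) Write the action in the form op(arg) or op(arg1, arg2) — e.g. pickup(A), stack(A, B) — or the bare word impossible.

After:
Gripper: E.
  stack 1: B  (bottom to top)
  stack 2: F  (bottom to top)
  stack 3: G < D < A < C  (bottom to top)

target: towers=[B; F; G/D/A/C] holding=E
         pickup(B) → towers=[F; G/D/A/C/E] holding=B
         pickup(F) → towers=[B; G/D/A/C/E] holding=F
     unstack(E, C) → towers=[B; F; G/D/A/C] holding=E  ← match

unstack(E, C)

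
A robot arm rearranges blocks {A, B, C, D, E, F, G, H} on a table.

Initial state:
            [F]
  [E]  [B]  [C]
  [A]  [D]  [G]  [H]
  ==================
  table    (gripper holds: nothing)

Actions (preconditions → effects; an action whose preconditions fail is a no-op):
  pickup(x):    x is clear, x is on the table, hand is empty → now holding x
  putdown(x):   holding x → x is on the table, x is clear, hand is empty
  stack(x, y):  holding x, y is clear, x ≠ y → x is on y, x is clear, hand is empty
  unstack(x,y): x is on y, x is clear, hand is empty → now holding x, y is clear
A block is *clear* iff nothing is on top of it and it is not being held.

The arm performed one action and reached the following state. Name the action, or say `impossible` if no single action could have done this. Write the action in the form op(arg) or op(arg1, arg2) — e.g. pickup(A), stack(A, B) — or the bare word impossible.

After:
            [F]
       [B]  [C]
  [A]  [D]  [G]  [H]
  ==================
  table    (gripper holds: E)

unstack(E, A)

target: towers=[A; D/B; G/C/F; H] holding=E
     unstack(E, A) → towers=[A; D/B; G/C/F; H] holding=E  ← match
         pickup(H) → towers=[A/E; D/B; G/C/F] holding=H
     unstack(B, D) → towers=[A/E; D; G/C/F; H] holding=B
     unstack(F, C) → towers=[A/E; D/B; G/C; H] holding=F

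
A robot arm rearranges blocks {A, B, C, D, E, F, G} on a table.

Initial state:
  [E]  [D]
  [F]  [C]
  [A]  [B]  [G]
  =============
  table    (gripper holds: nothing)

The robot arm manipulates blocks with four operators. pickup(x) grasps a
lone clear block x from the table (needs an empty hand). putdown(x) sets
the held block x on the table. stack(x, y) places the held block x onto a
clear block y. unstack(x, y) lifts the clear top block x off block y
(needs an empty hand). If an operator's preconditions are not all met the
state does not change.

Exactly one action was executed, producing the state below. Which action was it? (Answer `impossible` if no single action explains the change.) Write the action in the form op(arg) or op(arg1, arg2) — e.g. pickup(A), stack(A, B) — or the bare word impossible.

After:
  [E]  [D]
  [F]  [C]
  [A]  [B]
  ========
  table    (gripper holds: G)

target: towers=[A/F/E; B/C/D] holding=G
         pickup(G) → towers=[A/F/E; B/C/D] holding=G  ← match
     unstack(D, C) → towers=[A/F/E; B/C; G] holding=D
     unstack(E, F) → towers=[A/F; B/C/D; G] holding=E

pickup(G)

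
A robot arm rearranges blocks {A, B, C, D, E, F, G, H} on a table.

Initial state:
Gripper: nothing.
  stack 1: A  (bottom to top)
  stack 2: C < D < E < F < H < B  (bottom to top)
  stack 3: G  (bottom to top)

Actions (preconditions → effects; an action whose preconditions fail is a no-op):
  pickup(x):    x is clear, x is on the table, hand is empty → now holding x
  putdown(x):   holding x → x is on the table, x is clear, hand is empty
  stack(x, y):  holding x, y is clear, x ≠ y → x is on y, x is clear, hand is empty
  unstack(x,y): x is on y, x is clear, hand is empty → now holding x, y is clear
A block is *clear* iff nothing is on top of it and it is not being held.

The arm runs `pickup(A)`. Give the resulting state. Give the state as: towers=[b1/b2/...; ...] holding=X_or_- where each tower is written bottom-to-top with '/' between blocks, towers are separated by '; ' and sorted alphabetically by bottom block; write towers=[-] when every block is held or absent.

before: towers=[A; C/D/E/F/H/B; G] holding=-
pre[pickup(A)]: clear(A) ok, ontable(A) ok, handempty ok
all met → apply pickup(A)
after:  towers=[C/D/E/F/H/B; G] holding=A

towers=[C/D/E/F/H/B; G] holding=A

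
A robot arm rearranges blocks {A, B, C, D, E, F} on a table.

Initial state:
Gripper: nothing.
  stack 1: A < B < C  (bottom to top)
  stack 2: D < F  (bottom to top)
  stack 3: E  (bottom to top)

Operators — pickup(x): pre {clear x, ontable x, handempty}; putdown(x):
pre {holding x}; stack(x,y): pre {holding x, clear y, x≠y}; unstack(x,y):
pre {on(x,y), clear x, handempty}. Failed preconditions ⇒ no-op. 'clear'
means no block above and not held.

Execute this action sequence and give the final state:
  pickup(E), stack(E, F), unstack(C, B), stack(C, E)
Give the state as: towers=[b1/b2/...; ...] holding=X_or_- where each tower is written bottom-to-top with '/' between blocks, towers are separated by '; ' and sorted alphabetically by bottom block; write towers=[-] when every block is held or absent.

step 1 (pickup(E)): towers=[A/B/C; D/F] holding=E
step 2 (stack(E, F)): towers=[A/B/C; D/F/E] holding=-
step 3 (unstack(C, B)): towers=[A/B; D/F/E] holding=C
step 4 (stack(C, E)): towers=[A/B; D/F/E/C] holding=-

towers=[A/B; D/F/E/C] holding=-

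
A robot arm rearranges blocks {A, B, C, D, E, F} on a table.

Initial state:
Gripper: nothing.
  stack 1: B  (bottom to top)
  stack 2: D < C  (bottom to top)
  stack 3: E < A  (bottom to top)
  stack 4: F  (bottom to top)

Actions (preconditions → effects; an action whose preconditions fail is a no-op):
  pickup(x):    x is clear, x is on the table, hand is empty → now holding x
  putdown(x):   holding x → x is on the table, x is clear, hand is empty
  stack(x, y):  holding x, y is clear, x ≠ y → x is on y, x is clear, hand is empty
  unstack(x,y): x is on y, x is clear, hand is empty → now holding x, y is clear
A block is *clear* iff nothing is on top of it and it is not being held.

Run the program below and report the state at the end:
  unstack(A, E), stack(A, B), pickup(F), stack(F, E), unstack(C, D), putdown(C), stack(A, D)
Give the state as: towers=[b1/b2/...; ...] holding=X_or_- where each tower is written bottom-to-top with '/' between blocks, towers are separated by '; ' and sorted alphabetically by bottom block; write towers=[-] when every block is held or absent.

towers=[B/A; C; D; E/F] holding=-

step 1 (unstack(A, E)): towers=[B; D/C; E; F] holding=A
step 2 (stack(A, B)): towers=[B/A; D/C; E; F] holding=-
step 3 (pickup(F)): towers=[B/A; D/C; E] holding=F
step 4 (stack(F, E)): towers=[B/A; D/C; E/F] holding=-
step 5 (unstack(C, D)): towers=[B/A; D; E/F] holding=C
step 6 (putdown(C)): towers=[B/A; C; D; E/F] holding=-
step 7 (stack(A, D)) [no-op]: towers=[B/A; C; D; E/F] holding=-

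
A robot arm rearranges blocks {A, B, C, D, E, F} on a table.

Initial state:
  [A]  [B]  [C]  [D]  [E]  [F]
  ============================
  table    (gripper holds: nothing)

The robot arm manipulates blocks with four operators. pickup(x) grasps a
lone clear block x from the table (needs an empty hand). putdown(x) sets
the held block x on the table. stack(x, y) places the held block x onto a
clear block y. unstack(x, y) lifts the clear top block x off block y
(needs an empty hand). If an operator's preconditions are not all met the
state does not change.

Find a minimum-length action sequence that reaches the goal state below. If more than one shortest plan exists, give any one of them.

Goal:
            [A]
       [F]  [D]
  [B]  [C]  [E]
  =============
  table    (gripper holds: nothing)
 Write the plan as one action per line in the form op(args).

step 1 (pickup(F)): towers=[A; B; C; D; E] holding=F
step 2 (stack(F, C)): towers=[A; B; C/F; D; E] holding=-
step 3 (pickup(D)): towers=[A; B; C/F; E] holding=D
step 4 (stack(D, E)): towers=[A; B; C/F; E/D] holding=-
step 5 (pickup(A)): towers=[B; C/F; E/D] holding=A
step 6 (stack(A, D)): towers=[B; C/F; E/D/A] holding=-
goal check: towers=[B; C/F; E/D/A] holding=- — reached (length 6, optimal by BFS)

pickup(F)
stack(F, C)
pickup(D)
stack(D, E)
pickup(A)
stack(A, D)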